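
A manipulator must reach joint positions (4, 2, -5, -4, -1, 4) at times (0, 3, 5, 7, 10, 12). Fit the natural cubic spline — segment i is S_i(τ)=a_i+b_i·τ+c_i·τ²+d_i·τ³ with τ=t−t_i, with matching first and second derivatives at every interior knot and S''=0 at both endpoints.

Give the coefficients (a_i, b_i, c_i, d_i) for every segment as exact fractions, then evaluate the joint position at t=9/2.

  seg 0: a=4 b=1841/3258 c=0 d=-4013/29322
  seg 1: a=2 b=-5099/1629 c=-4013/3258 d=6821/13032
  seg 2: a=-5 b=-643/362 c=12437/6516 d=-5021/13032
  seg 3: a=-4 b=2012/1629 c=-1313/3258 d=3173/29322
  seg 4: a=-1 b=5665/3258 c=310/543 d=-155/1629
S(9/2) = -128587/34752

Δ: Δ0=-2/3, Δ1=-7/2, Δ2=1/2, Δ3=1, Δ4=5/2
row 1: diag=10, rhs=-17; c'=1/5, d'=-17/10
row 2: denom=8−2·1/5=38/5; d'=(24−2·-17/10)/(38/5)=137/38
row 3: denom=10−2·5/19=180/19; d'=(3−2·137/38)/(180/19)=-4/9
row 4: denom=10−3·19/60=181/20; d'=(9−3·-4/9)/(181/20)=620/543
back: M4=620/543
back: M3=-4/9−19/60·620/543=-1313/1629
back: M2=137/38−5/19·-1313/1629=12437/3258
back: M1=-17/10−1/5·12437/3258=-4013/1629
M: M0=0, M1=-4013/1629, M2=12437/3258, M3=-1313/1629, M4=620/543, M5=0
seg 0: a=4, c=M0/2=0, d=(M1−M0)/(6·3)=-4013/29322, b=Δ0−h0·(2M0+M1)/6=1841/3258
seg 1: a=2, c=M1/2=-4013/3258, d=(M2−M1)/(6·2)=6821/13032, b=Δ1−h1·(2M1+M2)/6=-5099/1629
seg 2: a=-5, c=M2/2=12437/6516, d=(M3−M2)/(6·2)=-5021/13032, b=Δ2−h2·(2M2+M3)/6=-643/362
seg 3: a=-4, c=M3/2=-1313/3258, d=(M4−M3)/(6·3)=3173/29322, b=Δ3−h3·(2M3+M4)/6=2012/1629
seg 4: a=-1, c=M4/2=310/543, d=(M5−M4)/(6·2)=-155/1629, b=Δ4−h4·(2M4+M5)/6=5665/3258
t_q=9/2 → seg 1, τ=3/2; S=2+-5099/1629·τ+-4013/3258·τ²+6821/13032·τ³=-128587/34752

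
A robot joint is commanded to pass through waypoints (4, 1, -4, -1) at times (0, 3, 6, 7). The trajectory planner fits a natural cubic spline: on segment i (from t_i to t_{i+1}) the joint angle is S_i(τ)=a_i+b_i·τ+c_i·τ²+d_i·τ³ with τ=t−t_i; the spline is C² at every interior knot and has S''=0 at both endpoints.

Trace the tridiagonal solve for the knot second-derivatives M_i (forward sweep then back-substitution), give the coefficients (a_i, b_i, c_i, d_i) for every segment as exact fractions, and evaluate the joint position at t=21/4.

Δ: Δ0=-1, Δ1=-5/3, Δ2=3
row 1: diag=12, rhs=-4; c'=1/4, d'=-1/3
row 2: denom=8−3·1/4=29/4; d'=(28−3·-1/3)/(29/4)=4
back: M2=4
back: M1=-1/3−1/4·4=-4/3
M: M0=0, M1=-4/3, M2=4, M3=0
seg 0: a=4, c=M0/2=0, d=(M1−M0)/(6·3)=-2/27, b=Δ0−h0·(2M0+M1)/6=-1/3
seg 1: a=1, c=M1/2=-2/3, d=(M2−M1)/(6·3)=8/27, b=Δ1−h1·(2M1+M2)/6=-7/3
seg 2: a=-4, c=M2/2=2, d=(M3−M2)/(6·1)=-2/3, b=Δ2−h2·(2M2+M3)/6=5/3
t_q=21/4 → seg 1, τ=9/4; S=1+-7/3·τ+-2/3·τ²+8/27·τ³=-17/4

  seg 0: a=4 b=-1/3 c=0 d=-2/27
  seg 1: a=1 b=-7/3 c=-2/3 d=8/27
  seg 2: a=-4 b=5/3 c=2 d=-2/3
S(21/4) = -17/4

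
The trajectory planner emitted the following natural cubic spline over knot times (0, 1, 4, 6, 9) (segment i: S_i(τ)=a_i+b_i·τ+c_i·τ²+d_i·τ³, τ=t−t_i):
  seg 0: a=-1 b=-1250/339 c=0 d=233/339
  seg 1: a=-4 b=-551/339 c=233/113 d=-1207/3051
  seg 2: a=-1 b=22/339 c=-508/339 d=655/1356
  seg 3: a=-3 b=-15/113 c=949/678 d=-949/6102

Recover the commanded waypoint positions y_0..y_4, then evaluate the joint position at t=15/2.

y_0=-1 y_1=-4 y_2=-1 y_3=-3 y_4=5
S(15/2) = -1039/1808

y_0 = S_0(0) = a_0 = -1
y_1 = S_1(0) = a_1 = -4
y_2 = S_2(0) = a_2 = -1
y_3 = S_3(0) = a_3 = -3
y_4 = S_3(3) = 5
t_q=15/2 is in segment 3 (τ=3/2); S_3(τ)=-1039/1808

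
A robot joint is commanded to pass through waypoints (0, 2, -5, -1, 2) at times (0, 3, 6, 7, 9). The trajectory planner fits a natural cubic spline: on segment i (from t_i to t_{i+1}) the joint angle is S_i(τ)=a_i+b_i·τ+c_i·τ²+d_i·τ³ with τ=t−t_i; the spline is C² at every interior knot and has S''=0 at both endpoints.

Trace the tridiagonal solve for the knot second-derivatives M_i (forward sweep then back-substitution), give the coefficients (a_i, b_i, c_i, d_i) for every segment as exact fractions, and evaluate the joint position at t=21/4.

  seg 0: a=0 b=451/204 c=0 d=-35/204
  seg 1: a=2 b=-247/102 c=-105/68 d=107/204
  seg 2: a=-5 b=505/204 c=54/17 d=-337/204
  seg 3: a=-1 b=395/102 c=-121/68 d=121/408
S(21/4) = -23027/4352

Δ: Δ0=2/3, Δ1=-7/3, Δ2=4, Δ3=3/2
row 1: diag=12, rhs=-18; c'=1/4, d'=-3/2
row 2: denom=8−3·1/4=29/4; d'=(38−3·-3/2)/(29/4)=170/29
row 3: denom=6−1·4/29=170/29; d'=(-15−1·170/29)/(170/29)=-121/34
back: M3=-121/34
back: M2=170/29−4/29·-121/34=108/17
back: M1=-3/2−1/4·108/17=-105/34
M: M0=0, M1=-105/34, M2=108/17, M3=-121/34, M4=0
seg 0: a=0, c=M0/2=0, d=(M1−M0)/(6·3)=-35/204, b=Δ0−h0·(2M0+M1)/6=451/204
seg 1: a=2, c=M1/2=-105/68, d=(M2−M1)/(6·3)=107/204, b=Δ1−h1·(2M1+M2)/6=-247/102
seg 2: a=-5, c=M2/2=54/17, d=(M3−M2)/(6·1)=-337/204, b=Δ2−h2·(2M2+M3)/6=505/204
seg 3: a=-1, c=M3/2=-121/68, d=(M4−M3)/(6·2)=121/408, b=Δ3−h3·(2M3+M4)/6=395/102
t_q=21/4 → seg 1, τ=9/4; S=2+-247/102·τ+-105/68·τ²+107/204·τ³=-23027/4352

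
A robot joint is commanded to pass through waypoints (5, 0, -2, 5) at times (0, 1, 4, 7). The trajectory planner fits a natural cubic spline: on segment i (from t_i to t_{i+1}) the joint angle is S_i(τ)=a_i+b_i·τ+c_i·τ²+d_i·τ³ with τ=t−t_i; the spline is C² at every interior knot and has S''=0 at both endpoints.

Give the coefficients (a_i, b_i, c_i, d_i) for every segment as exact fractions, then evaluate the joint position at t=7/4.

  seg 0: a=5 b=-478/87 c=0 d=43/87
  seg 1: a=0 b=-349/87 c=43/29 d=-32/261
  seg 2: a=-2 b=137/87 c=11/29 d=-11/261
S(7/4) = -1033/464

Δ: Δ0=-5, Δ1=-2/3, Δ2=7/3
row 1: diag=8, rhs=26; c'=3/8, d'=13/4
row 2: denom=12−3·3/8=87/8; d'=(18−3·13/4)/(87/8)=22/29
back: M2=22/29
back: M1=13/4−3/8·22/29=86/29
M: M0=0, M1=86/29, M2=22/29, M3=0
seg 0: a=5, c=M0/2=0, d=(M1−M0)/(6·1)=43/87, b=Δ0−h0·(2M0+M1)/6=-478/87
seg 1: a=0, c=M1/2=43/29, d=(M2−M1)/(6·3)=-32/261, b=Δ1−h1·(2M1+M2)/6=-349/87
seg 2: a=-2, c=M2/2=11/29, d=(M3−M2)/(6·3)=-11/261, b=Δ2−h2·(2M2+M3)/6=137/87
t_q=7/4 → seg 1, τ=3/4; S=0+-349/87·τ+43/29·τ²+-32/261·τ³=-1033/464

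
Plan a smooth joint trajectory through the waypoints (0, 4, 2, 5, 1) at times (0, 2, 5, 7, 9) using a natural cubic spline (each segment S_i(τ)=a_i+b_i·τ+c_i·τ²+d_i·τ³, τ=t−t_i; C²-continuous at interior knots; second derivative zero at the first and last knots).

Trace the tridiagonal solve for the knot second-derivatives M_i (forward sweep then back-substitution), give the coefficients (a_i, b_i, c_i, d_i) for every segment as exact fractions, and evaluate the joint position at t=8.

  seg 0: a=0 b=2891/1032 c=0 d=-827/4128
  seg 1: a=4 b=205/516 c=-827/688 d=583/2064
  seg 2: a=2 b=1675/2064 c=461/344 d=-4111/8256
  seg 3: a=5 b=203/1032 c=-2267/1376 d=2267/8256
S(8) = 10523/2752

Δ: Δ0=2, Δ1=-2/3, Δ2=3/2, Δ3=-2
row 1: diag=10, rhs=-16; c'=3/10, d'=-8/5
row 2: denom=10−3·3/10=91/10; d'=(13−3·-8/5)/(91/10)=178/91
row 3: denom=8−2·20/91=688/91; d'=(-21−2·178/91)/(688/91)=-2267/688
back: M3=-2267/688
back: M2=178/91−20/91·-2267/688=461/172
back: M1=-8/5−3/10·461/172=-827/344
M: M0=0, M1=-827/344, M2=461/172, M3=-2267/688, M4=0
seg 0: a=0, c=M0/2=0, d=(M1−M0)/(6·2)=-827/4128, b=Δ0−h0·(2M0+M1)/6=2891/1032
seg 1: a=4, c=M1/2=-827/688, d=(M2−M1)/(6·3)=583/2064, b=Δ1−h1·(2M1+M2)/6=205/516
seg 2: a=2, c=M2/2=461/344, d=(M3−M2)/(6·2)=-4111/8256, b=Δ2−h2·(2M2+M3)/6=1675/2064
seg 3: a=5, c=M3/2=-2267/1376, d=(M4−M3)/(6·2)=2267/8256, b=Δ3−h3·(2M3+M4)/6=203/1032
t_q=8 → seg 3, τ=1; S=5+203/1032·τ+-2267/1376·τ²+2267/8256·τ³=10523/2752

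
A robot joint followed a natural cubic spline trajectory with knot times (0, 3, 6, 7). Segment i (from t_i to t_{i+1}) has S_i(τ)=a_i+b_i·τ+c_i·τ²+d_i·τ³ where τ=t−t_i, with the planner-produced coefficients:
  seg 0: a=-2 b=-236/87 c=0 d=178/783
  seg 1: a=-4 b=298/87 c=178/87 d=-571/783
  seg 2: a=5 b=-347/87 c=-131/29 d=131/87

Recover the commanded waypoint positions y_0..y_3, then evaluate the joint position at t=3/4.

y_0=-2 y_1=-4 y_2=5 y_3=-2
S(3/4) = -3655/928

y_0 = S_0(0) = a_0 = -2
y_1 = S_1(0) = a_1 = -4
y_2 = S_2(0) = a_2 = 5
y_3 = S_2(1) = -2
t_q=3/4 is in segment 0 (τ=3/4); S_0(τ)=-3655/928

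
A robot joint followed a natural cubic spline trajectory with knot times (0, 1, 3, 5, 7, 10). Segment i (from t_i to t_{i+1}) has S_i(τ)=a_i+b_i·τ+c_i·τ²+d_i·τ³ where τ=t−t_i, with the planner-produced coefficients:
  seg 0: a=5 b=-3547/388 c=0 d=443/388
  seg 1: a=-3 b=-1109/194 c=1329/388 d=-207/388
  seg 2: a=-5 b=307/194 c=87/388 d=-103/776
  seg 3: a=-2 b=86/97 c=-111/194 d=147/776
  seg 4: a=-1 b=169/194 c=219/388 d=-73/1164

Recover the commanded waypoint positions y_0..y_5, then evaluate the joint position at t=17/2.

y_0=5 y_1=-3 y_2=-5 y_3=-2 y_4=-1 y_5=5
S(17/2) = 4237/3104

y_0 = S_0(0) = a_0 = 5
y_1 = S_1(0) = a_1 = -3
y_2 = S_2(0) = a_2 = -5
y_3 = S_3(0) = a_3 = -2
y_4 = S_4(0) = a_4 = -1
y_5 = S_4(3) = 5
t_q=17/2 is in segment 4 (τ=3/2); S_4(τ)=4237/3104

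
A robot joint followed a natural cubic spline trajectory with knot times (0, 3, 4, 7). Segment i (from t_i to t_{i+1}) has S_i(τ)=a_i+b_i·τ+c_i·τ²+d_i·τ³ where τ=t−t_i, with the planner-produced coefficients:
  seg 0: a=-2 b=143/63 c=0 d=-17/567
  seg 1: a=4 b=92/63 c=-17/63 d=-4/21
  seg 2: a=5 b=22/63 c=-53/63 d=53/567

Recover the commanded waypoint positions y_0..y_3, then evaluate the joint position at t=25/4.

y_0=-2 y_1=4 y_2=5 y_3=1
S(25/4) = 1161/448

y_0 = S_0(0) = a_0 = -2
y_1 = S_1(0) = a_1 = 4
y_2 = S_2(0) = a_2 = 5
y_3 = S_2(3) = 1
t_q=25/4 is in segment 2 (τ=9/4); S_2(τ)=1161/448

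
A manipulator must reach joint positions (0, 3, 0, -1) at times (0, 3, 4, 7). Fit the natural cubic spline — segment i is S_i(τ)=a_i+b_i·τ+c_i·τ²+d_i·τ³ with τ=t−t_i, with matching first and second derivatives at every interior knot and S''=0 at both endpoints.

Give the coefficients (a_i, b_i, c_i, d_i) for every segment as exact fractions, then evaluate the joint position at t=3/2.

Δ: Δ0=1, Δ1=-3, Δ2=-1/3
row 1: diag=8, rhs=-24; c'=1/8, d'=-3
row 2: denom=8−1·1/8=63/8; d'=(16−1·-3)/(63/8)=152/63
back: M2=152/63
back: M1=-3−1/8·152/63=-208/63
M: M0=0, M1=-208/63, M2=152/63, M3=0
seg 0: a=0, c=M0/2=0, d=(M1−M0)/(6·3)=-104/567, b=Δ0−h0·(2M0+M1)/6=167/63
seg 1: a=3, c=M1/2=-104/63, d=(M2−M1)/(6·1)=20/21, b=Δ1−h1·(2M1+M2)/6=-145/63
seg 2: a=0, c=M2/2=76/63, d=(M3−M2)/(6·3)=-76/567, b=Δ2−h2·(2M2+M3)/6=-173/63
t_q=3/2 → seg 0, τ=3/2; S=0+167/63·τ+0·τ²+-104/567·τ³=47/14

  seg 0: a=0 b=167/63 c=0 d=-104/567
  seg 1: a=3 b=-145/63 c=-104/63 d=20/21
  seg 2: a=0 b=-173/63 c=76/63 d=-76/567
S(3/2) = 47/14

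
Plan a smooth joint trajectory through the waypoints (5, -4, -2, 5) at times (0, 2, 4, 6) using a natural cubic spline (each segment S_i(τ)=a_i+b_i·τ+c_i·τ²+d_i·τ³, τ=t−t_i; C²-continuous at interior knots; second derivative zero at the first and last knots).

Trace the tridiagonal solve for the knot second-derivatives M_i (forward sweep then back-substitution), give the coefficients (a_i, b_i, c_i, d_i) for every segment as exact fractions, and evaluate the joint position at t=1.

  seg 0: a=5 b=-29/5 c=0 d=13/40
  seg 1: a=-4 b=-19/10 c=39/20 d=-1/4
  seg 2: a=-2 b=29/10 c=9/20 d=-3/40
S(1) = -19/40

Δ: Δ0=-9/2, Δ1=1, Δ2=7/2
row 1: diag=8, rhs=33; c'=1/4, d'=33/8
row 2: denom=8−2·1/4=15/2; d'=(15−2·33/8)/(15/2)=9/10
back: M2=9/10
back: M1=33/8−1/4·9/10=39/10
M: M0=0, M1=39/10, M2=9/10, M3=0
seg 0: a=5, c=M0/2=0, d=(M1−M0)/(6·2)=13/40, b=Δ0−h0·(2M0+M1)/6=-29/5
seg 1: a=-4, c=M1/2=39/20, d=(M2−M1)/(6·2)=-1/4, b=Δ1−h1·(2M1+M2)/6=-19/10
seg 2: a=-2, c=M2/2=9/20, d=(M3−M2)/(6·2)=-3/40, b=Δ2−h2·(2M2+M3)/6=29/10
t_q=1 → seg 0, τ=1; S=5+-29/5·τ+0·τ²+13/40·τ³=-19/40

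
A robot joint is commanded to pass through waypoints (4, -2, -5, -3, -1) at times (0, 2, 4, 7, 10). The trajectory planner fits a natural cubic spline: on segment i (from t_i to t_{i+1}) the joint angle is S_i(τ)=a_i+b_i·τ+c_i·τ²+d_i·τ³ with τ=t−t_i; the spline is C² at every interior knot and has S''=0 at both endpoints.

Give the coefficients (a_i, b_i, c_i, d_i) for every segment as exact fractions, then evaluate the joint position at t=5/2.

Δ: Δ0=-3, Δ1=-3/2, Δ2=2/3, Δ3=2/3
row 1: diag=8, rhs=9; c'=1/4, d'=9/8
row 2: denom=10−2·1/4=19/2; d'=(13−2·9/8)/(19/2)=43/38
row 3: denom=12−3·6/19=210/19; d'=(0−3·43/38)/(210/19)=-43/140
back: M3=-43/140
back: M2=43/38−6/19·-43/140=43/35
back: M1=9/8−1/4·43/35=229/280
M: M0=0, M1=229/280, M2=43/35, M3=-43/140, M4=0
seg 0: a=4, c=M0/2=0, d=(M1−M0)/(6·2)=229/3360, b=Δ0−h0·(2M0+M1)/6=-2749/840
seg 1: a=-2, c=M1/2=229/560, d=(M2−M1)/(6·2)=23/672, b=Δ1−h1·(2M1+M2)/6=-1031/420
seg 2: a=-5, c=M2/2=43/70, d=(M3−M2)/(6·3)=-43/504, b=Δ2−h2·(2M2+M3)/6=-49/120
seg 3: a=-3, c=M3/2=-43/280, d=(M4−M3)/(6·3)=43/2520, b=Δ3−h3·(2M3+M4)/6=409/420
t_q=5/2 → seg 1, τ=1/2; S=-2+-1031/420·τ+229/560·τ²+23/672·τ³=-27963/8960

  seg 0: a=4 b=-2749/840 c=0 d=229/3360
  seg 1: a=-2 b=-1031/420 c=229/560 d=23/672
  seg 2: a=-5 b=-49/120 c=43/70 d=-43/504
  seg 3: a=-3 b=409/420 c=-43/280 d=43/2520
S(5/2) = -27963/8960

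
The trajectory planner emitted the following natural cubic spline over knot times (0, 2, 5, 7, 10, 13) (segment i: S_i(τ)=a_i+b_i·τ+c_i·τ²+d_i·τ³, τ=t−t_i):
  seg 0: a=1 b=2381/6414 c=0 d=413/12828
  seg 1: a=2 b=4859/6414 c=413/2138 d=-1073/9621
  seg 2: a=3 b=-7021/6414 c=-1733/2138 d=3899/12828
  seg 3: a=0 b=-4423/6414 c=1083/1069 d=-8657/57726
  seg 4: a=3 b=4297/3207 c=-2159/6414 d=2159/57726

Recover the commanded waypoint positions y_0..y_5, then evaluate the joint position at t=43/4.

y_0=1 y_1=2 y_2=3 y_3=0 y_4=3 y_5=5
S(43/4) = 524251/136832

y_0 = S_0(0) = a_0 = 1
y_1 = S_1(0) = a_1 = 2
y_2 = S_2(0) = a_2 = 3
y_3 = S_3(0) = a_3 = 0
y_4 = S_4(0) = a_4 = 3
y_5 = S_4(3) = 5
t_q=43/4 is in segment 4 (τ=3/4); S_4(τ)=524251/136832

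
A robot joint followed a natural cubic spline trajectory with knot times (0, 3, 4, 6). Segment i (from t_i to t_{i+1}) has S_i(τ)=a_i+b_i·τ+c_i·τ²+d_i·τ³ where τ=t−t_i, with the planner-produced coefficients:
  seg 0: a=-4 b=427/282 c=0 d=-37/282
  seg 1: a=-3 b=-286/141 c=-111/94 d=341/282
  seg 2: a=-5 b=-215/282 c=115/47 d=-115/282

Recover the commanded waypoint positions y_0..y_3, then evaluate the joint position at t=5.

y_0 = S_0(0) = a_0 = -4
y_1 = S_1(0) = a_1 = -3
y_2 = S_2(0) = a_2 = -5
y_3 = S_2(2) = 0
t_q=5 is in segment 2 (τ=1); S_2(τ)=-175/47

y_0=-4 y_1=-3 y_2=-5 y_3=0
S(5) = -175/47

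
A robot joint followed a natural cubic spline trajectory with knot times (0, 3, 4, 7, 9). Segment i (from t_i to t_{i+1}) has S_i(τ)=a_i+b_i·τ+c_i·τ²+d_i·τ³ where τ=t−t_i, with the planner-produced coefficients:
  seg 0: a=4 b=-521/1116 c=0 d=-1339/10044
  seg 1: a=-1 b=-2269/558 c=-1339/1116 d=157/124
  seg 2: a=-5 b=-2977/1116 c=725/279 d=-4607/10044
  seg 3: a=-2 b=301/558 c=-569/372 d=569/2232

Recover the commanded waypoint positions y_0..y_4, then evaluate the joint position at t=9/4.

y_0 = S_0(0) = a_0 = 4
y_1 = S_1(0) = a_1 = -1
y_2 = S_2(0) = a_2 = -5
y_3 = S_3(0) = a_3 = -2
y_4 = S_3(2) = -5
t_q=9/4 is in segment 0 (τ=9/4); S_0(τ)=11357/7936

y_0=4 y_1=-1 y_2=-5 y_3=-2 y_4=-5
S(9/4) = 11357/7936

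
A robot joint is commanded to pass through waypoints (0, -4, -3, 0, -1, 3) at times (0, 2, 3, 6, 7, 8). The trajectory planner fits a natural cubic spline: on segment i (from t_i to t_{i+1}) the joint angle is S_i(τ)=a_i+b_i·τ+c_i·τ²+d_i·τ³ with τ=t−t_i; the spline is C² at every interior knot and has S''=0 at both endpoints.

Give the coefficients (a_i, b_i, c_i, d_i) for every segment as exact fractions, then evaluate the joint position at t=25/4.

  seg 0: a=0 b=-3676/1241 c=0 d=597/2482
  seg 1: a=-4 b=-94/1241 c=1791/1241 d=-456/1241
  seg 2: a=-3 b=2120/1241 c=423/1241 d=-716/3723
  seg 3: a=0 b=-1786/1241 c=-1725/1241 d=2270/1241
  seg 4: a=-1 b=1574/1241 c=5085/1241 d=-1695/1241
S(25/4) = -16603/39712

Δ: Δ0=-2, Δ1=1, Δ2=1, Δ3=-1, Δ4=4
row 1: diag=6, rhs=18; c'=1/6, d'=3
row 2: denom=8−1·1/6=47/6; d'=(0−1·3)/(47/6)=-18/47
row 3: denom=8−3·18/47=322/47; d'=(-12−3·-18/47)/(322/47)=-255/161
row 4: denom=4−1·47/322=1241/322; d'=(30−1·-255/161)/(1241/322)=10170/1241
back: M4=10170/1241
back: M3=-255/161−47/322·10170/1241=-3450/1241
back: M2=-18/47−18/47·-3450/1241=846/1241
back: M1=3−1/6·846/1241=3582/1241
M: M0=0, M1=3582/1241, M2=846/1241, M3=-3450/1241, M4=10170/1241, M5=0
seg 0: a=0, c=M0/2=0, d=(M1−M0)/(6·2)=597/2482, b=Δ0−h0·(2M0+M1)/6=-3676/1241
seg 1: a=-4, c=M1/2=1791/1241, d=(M2−M1)/(6·1)=-456/1241, b=Δ1−h1·(2M1+M2)/6=-94/1241
seg 2: a=-3, c=M2/2=423/1241, d=(M3−M2)/(6·3)=-716/3723, b=Δ2−h2·(2M2+M3)/6=2120/1241
seg 3: a=0, c=M3/2=-1725/1241, d=(M4−M3)/(6·1)=2270/1241, b=Δ3−h3·(2M3+M4)/6=-1786/1241
seg 4: a=-1, c=M4/2=5085/1241, d=(M5−M4)/(6·1)=-1695/1241, b=Δ4−h4·(2M4+M5)/6=1574/1241
t_q=25/4 → seg 3, τ=1/4; S=0+-1786/1241·τ+-1725/1241·τ²+2270/1241·τ³=-16603/39712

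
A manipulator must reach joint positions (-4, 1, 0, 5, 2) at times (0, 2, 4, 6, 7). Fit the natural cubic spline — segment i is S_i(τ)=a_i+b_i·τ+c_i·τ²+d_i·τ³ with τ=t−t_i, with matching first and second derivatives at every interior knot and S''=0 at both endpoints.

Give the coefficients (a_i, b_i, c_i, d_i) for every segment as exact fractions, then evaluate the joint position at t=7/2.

Δ: Δ0=5/2, Δ1=-1/2, Δ2=5/2, Δ3=-3
row 1: diag=8, rhs=-18; c'=1/4, d'=-9/4
row 2: denom=8−2·1/4=15/2; d'=(18−2·-9/4)/(15/2)=3
row 3: denom=6−2·4/15=82/15; d'=(-33−2·3)/(82/15)=-585/82
back: M3=-585/82
back: M2=3−4/15·-585/82=201/41
back: M1=-9/4−1/4·201/41=-285/82
M: M0=0, M1=-285/82, M2=201/41, M3=-585/82, M4=0
seg 0: a=-4, c=M0/2=0, d=(M1−M0)/(6·2)=-95/328, b=Δ0−h0·(2M0+M1)/6=150/41
seg 1: a=1, c=M1/2=-285/164, d=(M2−M1)/(6·2)=229/328, b=Δ1−h1·(2M1+M2)/6=15/82
seg 2: a=0, c=M2/2=201/82, d=(M3−M2)/(6·2)=-329/328, b=Δ2−h2·(2M2+M3)/6=66/41
seg 3: a=5, c=M3/2=-585/164, d=(M4−M3)/(6·1)=195/164, b=Δ3−h3·(2M3+M4)/6=-51/82
t_q=7/2 → seg 1, τ=3/2; S=1+15/82·τ+-285/164·τ²+229/328·τ³=-733/2624

  seg 0: a=-4 b=150/41 c=0 d=-95/328
  seg 1: a=1 b=15/82 c=-285/164 d=229/328
  seg 2: a=0 b=66/41 c=201/82 d=-329/328
  seg 3: a=5 b=-51/82 c=-585/164 d=195/164
S(7/2) = -733/2624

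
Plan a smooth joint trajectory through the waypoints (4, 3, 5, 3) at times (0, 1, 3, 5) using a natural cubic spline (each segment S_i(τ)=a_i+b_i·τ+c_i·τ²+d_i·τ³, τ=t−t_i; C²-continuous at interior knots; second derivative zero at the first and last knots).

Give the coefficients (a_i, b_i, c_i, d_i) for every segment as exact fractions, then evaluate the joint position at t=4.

  seg 0: a=4 b=-16/11 c=0 d=5/11
  seg 1: a=3 b=-1/11 c=15/11 d=-9/22
  seg 2: a=5 b=5/11 c=-12/11 d=2/11
S(4) = 50/11

Δ: Δ0=-1, Δ1=1, Δ2=-1
row 1: diag=6, rhs=12; c'=1/3, d'=2
row 2: denom=8−2·1/3=22/3; d'=(-12−2·2)/(22/3)=-24/11
back: M2=-24/11
back: M1=2−1/3·-24/11=30/11
M: M0=0, M1=30/11, M2=-24/11, M3=0
seg 0: a=4, c=M0/2=0, d=(M1−M0)/(6·1)=5/11, b=Δ0−h0·(2M0+M1)/6=-16/11
seg 1: a=3, c=M1/2=15/11, d=(M2−M1)/(6·2)=-9/22, b=Δ1−h1·(2M1+M2)/6=-1/11
seg 2: a=5, c=M2/2=-12/11, d=(M3−M2)/(6·2)=2/11, b=Δ2−h2·(2M2+M3)/6=5/11
t_q=4 → seg 2, τ=1; S=5+5/11·τ+-12/11·τ²+2/11·τ³=50/11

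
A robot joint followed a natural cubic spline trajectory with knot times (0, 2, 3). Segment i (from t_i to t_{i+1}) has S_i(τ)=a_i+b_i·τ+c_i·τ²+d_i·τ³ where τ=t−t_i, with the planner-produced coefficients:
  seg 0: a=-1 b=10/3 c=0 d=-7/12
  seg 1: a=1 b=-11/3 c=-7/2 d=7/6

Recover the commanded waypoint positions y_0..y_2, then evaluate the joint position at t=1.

y_0=-1 y_1=1 y_2=-5
S(1) = 7/4

y_0 = S_0(0) = a_0 = -1
y_1 = S_1(0) = a_1 = 1
y_2 = S_1(1) = -5
t_q=1 is in segment 0 (τ=1); S_0(τ)=7/4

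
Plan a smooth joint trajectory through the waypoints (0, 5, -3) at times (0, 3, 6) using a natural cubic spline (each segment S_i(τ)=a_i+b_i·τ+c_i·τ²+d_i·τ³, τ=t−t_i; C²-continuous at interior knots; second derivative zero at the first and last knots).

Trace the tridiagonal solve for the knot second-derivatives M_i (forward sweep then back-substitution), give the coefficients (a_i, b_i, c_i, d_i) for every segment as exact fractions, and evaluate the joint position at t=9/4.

Δ: Δ0=5/3, Δ1=-8/3
row 1: diag=12, rhs=-26; c'=1/4, d'=-13/6
back: M1=-13/6
M: M0=0, M1=-13/6, M2=0
seg 0: a=0, c=M0/2=0, d=(M1−M0)/(6·3)=-13/108, b=Δ0−h0·(2M0+M1)/6=11/4
seg 1: a=5, c=M1/2=-13/12, d=(M2−M1)/(6·3)=13/108, b=Δ1−h1·(2M1+M2)/6=-1/2
t_q=9/4 → seg 0, τ=9/4; S=0+11/4·τ+0·τ²+-13/108·τ³=1233/256

  seg 0: a=0 b=11/4 c=0 d=-13/108
  seg 1: a=5 b=-1/2 c=-13/12 d=13/108
S(9/4) = 1233/256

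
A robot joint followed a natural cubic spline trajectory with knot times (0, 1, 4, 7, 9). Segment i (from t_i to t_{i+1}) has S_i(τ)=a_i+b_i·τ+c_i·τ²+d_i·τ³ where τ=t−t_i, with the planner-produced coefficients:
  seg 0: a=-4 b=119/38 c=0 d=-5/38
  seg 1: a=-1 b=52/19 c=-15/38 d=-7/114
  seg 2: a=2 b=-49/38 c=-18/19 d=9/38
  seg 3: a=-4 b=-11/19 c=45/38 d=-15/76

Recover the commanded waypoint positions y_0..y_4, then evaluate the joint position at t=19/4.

y_0=-4 y_1=-1 y_2=2 y_3=-4 y_4=-2
S(19/4) = 1459/2432

y_0 = S_0(0) = a_0 = -4
y_1 = S_1(0) = a_1 = -1
y_2 = S_2(0) = a_2 = 2
y_3 = S_3(0) = a_3 = -4
y_4 = S_3(2) = -2
t_q=19/4 is in segment 2 (τ=3/4); S_2(τ)=1459/2432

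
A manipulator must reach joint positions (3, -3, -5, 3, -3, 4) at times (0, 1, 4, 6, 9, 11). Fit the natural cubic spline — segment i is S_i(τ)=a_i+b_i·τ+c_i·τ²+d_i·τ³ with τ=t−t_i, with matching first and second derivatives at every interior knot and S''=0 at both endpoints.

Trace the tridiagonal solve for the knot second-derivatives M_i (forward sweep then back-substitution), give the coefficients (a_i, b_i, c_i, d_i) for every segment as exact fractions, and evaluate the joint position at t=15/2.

Δ: Δ0=-6, Δ1=-2/3, Δ2=4, Δ3=-2, Δ4=7/2
row 1: diag=8, rhs=32; c'=3/8, d'=4
row 2: denom=10−3·3/8=71/8; d'=(28−3·4)/(71/8)=128/71
row 3: denom=10−2·16/71=678/71; d'=(-36−2·128/71)/(678/71)=-1406/339
row 4: denom=10−3·71/226=2047/226; d'=(33−3·-1406/339)/(2047/226)=10270/2047
back: M4=10270/2047
back: M3=-1406/339−71/226·10270/2047=-35149/6141
back: M2=128/71−16/71·-35149/6141=18992/6141
back: M1=4−3/8·18992/6141=5814/2047
M: M0=0, M1=5814/2047, M2=18992/6141, M3=-35149/6141, M4=10270/2047, M5=0
seg 0: a=3, c=M0/2=0, d=(M1−M0)/(6·1)=969/2047, b=Δ0−h0·(2M0+M1)/6=-13251/2047
seg 1: a=-3, c=M1/2=2907/2047, d=(M2−M1)/(6·3)=775/55269, b=Δ1−h1·(2M1+M2)/6=-10344/2047
seg 2: a=-5, c=M2/2=9496/6141, d=(M3−M2)/(6·2)=-18047/24564, b=Δ2−h2·(2M2+M3)/6=7873/2047
seg 3: a=3, c=M3/2=-35149/12282, d=(M4−M3)/(6·3)=65959/110538, b=Δ3−h3·(2M3+M4)/6=7462/6141
seg 4: a=-3, c=M4/2=5135/2047, d=(M5−M4)/(6·2)=-5135/12282, b=Δ4−h4·(2M4+M5)/6=1907/12282
t_q=15/2 → seg 3, τ=3/2; S=3+7462/6141·τ+-35149/12282·τ²+65959/110538·τ³=13017/32752

  seg 0: a=3 b=-13251/2047 c=0 d=969/2047
  seg 1: a=-3 b=-10344/2047 c=2907/2047 d=775/55269
  seg 2: a=-5 b=7873/2047 c=9496/6141 d=-18047/24564
  seg 3: a=3 b=7462/6141 c=-35149/12282 d=65959/110538
  seg 4: a=-3 b=1907/12282 c=5135/2047 d=-5135/12282
S(15/2) = 13017/32752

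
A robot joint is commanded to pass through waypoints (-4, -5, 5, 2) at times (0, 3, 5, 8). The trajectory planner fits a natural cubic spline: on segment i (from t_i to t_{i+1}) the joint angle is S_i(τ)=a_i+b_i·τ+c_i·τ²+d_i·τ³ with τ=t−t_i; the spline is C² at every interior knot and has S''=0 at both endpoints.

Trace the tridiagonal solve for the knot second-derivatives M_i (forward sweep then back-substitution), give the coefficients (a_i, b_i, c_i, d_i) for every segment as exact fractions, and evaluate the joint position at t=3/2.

Δ: Δ0=-1/3, Δ1=5, Δ2=-1
row 1: diag=10, rhs=32; c'=1/5, d'=16/5
row 2: denom=10−2·1/5=48/5; d'=(-36−2·16/5)/(48/5)=-53/12
back: M2=-53/12
back: M1=16/5−1/5·-53/12=49/12
M: M0=0, M1=49/12, M2=-53/12, M3=0
seg 0: a=-4, c=M0/2=0, d=(M1−M0)/(6·3)=49/216, b=Δ0−h0·(2M0+M1)/6=-19/8
seg 1: a=-5, c=M1/2=49/24, d=(M2−M1)/(6·2)=-17/24, b=Δ1−h1·(2M1+M2)/6=15/4
seg 2: a=5, c=M2/2=-53/24, d=(M3−M2)/(6·3)=53/216, b=Δ2−h2·(2M2+M3)/6=41/12
t_q=3/2 → seg 0, τ=3/2; S=-4+-19/8·τ+0·τ²+49/216·τ³=-435/64

  seg 0: a=-4 b=-19/8 c=0 d=49/216
  seg 1: a=-5 b=15/4 c=49/24 d=-17/24
  seg 2: a=5 b=41/12 c=-53/24 d=53/216
S(3/2) = -435/64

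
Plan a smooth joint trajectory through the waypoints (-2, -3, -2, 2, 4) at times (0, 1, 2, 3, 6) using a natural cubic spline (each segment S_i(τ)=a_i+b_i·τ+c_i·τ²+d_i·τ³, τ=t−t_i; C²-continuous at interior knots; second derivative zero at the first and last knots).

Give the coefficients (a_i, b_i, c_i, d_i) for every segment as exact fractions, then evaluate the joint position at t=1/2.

Δ: Δ0=-1, Δ1=1, Δ2=4, Δ3=2/3
row 1: diag=4, rhs=12; c'=1/4, d'=3
row 2: denom=4−1·1/4=15/4; d'=(18−1·3)/(15/4)=4
row 3: denom=8−1·4/15=116/15; d'=(-20−1·4)/(116/15)=-90/29
back: M3=-90/29
back: M2=4−4/15·-90/29=140/29
back: M1=3−1/4·140/29=52/29
M: M0=0, M1=52/29, M2=140/29, M3=-90/29, M4=0
seg 0: a=-2, c=M0/2=0, d=(M1−M0)/(6·1)=26/87, b=Δ0−h0·(2M0+M1)/6=-113/87
seg 1: a=-3, c=M1/2=26/29, d=(M2−M1)/(6·1)=44/87, b=Δ1−h1·(2M1+M2)/6=-35/87
seg 2: a=-2, c=M2/2=70/29, d=(M3−M2)/(6·1)=-115/87, b=Δ2−h2·(2M2+M3)/6=253/87
seg 3: a=2, c=M3/2=-45/29, d=(M4−M3)/(6·3)=5/29, b=Δ3−h3·(2M3+M4)/6=328/87
t_q=1/2 → seg 0, τ=1/2; S=-2+-113/87·τ+0·τ²+26/87·τ³=-303/116

  seg 0: a=-2 b=-113/87 c=0 d=26/87
  seg 1: a=-3 b=-35/87 c=26/29 d=44/87
  seg 2: a=-2 b=253/87 c=70/29 d=-115/87
  seg 3: a=2 b=328/87 c=-45/29 d=5/29
S(1/2) = -303/116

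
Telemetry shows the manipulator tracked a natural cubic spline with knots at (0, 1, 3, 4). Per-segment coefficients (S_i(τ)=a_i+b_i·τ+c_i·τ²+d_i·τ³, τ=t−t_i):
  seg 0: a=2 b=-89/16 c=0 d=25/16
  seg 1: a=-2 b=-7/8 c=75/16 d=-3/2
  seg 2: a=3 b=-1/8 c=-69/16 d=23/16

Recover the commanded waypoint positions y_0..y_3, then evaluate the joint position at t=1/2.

y_0 = S_0(0) = a_0 = 2
y_1 = S_1(0) = a_1 = -2
y_2 = S_2(0) = a_2 = 3
y_3 = S_2(1) = 0
t_q=1/2 is in segment 0 (τ=1/2); S_0(τ)=-75/128

y_0=2 y_1=-2 y_2=3 y_3=0
S(1/2) = -75/128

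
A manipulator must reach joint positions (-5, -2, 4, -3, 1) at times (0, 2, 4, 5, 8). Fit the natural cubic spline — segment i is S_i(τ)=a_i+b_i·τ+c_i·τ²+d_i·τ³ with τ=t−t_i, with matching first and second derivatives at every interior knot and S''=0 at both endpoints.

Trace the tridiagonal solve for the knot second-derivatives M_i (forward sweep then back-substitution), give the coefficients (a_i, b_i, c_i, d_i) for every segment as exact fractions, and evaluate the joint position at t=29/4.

  seg 0: a=-5 b=65/1032 c=0 d=1483/4128
  seg 1: a=-2 b=2257/516 c=1483/688 d=-5867/4128
  seg 2: a=4 b=-4189/1032 c=-274/43 d=3541/1032
  seg 3: a=-3 b=-3359/516 c=1349/344 d=-1349/3096
S(29/4) = -60705/22016

Δ: Δ0=3/2, Δ1=3, Δ2=-7, Δ3=4/3
row 1: diag=8, rhs=9; c'=1/4, d'=9/8
row 2: denom=6−2·1/4=11/2; d'=(-60−2·9/8)/(11/2)=-249/22
row 3: denom=8−1·2/11=86/11; d'=(50−1·-249/22)/(86/11)=1349/172
back: M3=1349/172
back: M2=-249/22−2/11·1349/172=-548/43
back: M1=9/8−1/4·-548/43=1483/344
M: M0=0, M1=1483/344, M2=-548/43, M3=1349/172, M4=0
seg 0: a=-5, c=M0/2=0, d=(M1−M0)/(6·2)=1483/4128, b=Δ0−h0·(2M0+M1)/6=65/1032
seg 1: a=-2, c=M1/2=1483/688, d=(M2−M1)/(6·2)=-5867/4128, b=Δ1−h1·(2M1+M2)/6=2257/516
seg 2: a=4, c=M2/2=-274/43, d=(M3−M2)/(6·1)=3541/1032, b=Δ2−h2·(2M2+M3)/6=-4189/1032
seg 3: a=-3, c=M3/2=1349/344, d=(M4−M3)/(6·3)=-1349/3096, b=Δ3−h3·(2M3+M4)/6=-3359/516
t_q=29/4 → seg 3, τ=9/4; S=-3+-3359/516·τ+1349/344·τ²+-1349/3096·τ³=-60705/22016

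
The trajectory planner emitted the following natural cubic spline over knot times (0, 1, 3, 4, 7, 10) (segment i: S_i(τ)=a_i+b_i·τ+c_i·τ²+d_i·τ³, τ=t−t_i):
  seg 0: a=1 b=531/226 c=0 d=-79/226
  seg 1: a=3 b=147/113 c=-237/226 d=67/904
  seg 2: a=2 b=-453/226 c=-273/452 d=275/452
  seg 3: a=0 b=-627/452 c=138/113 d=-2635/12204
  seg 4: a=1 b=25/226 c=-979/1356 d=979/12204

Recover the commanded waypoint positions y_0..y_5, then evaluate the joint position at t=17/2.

y_0=1 y_1=3 y_2=2 y_3=0 y_4=1 y_5=-3
S(17/2) = -679/3616

y_0 = S_0(0) = a_0 = 1
y_1 = S_1(0) = a_1 = 3
y_2 = S_2(0) = a_2 = 2
y_3 = S_3(0) = a_3 = 0
y_4 = S_4(0) = a_4 = 1
y_5 = S_4(3) = -3
t_q=17/2 is in segment 4 (τ=3/2); S_4(τ)=-679/3616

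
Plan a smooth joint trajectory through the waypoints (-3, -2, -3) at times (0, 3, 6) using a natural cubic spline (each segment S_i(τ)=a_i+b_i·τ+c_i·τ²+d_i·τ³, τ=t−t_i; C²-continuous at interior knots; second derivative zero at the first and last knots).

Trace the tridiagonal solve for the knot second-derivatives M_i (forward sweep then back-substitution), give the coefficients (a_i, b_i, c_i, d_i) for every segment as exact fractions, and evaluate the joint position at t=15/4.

  seg 0: a=-3 b=1/2 c=0 d=-1/54
  seg 1: a=-2 b=0 c=-1/6 d=1/54
S(15/4) = -267/128

Δ: Δ0=1/3, Δ1=-1/3
row 1: diag=12, rhs=-4; c'=1/4, d'=-1/3
back: M1=-1/3
M: M0=0, M1=-1/3, M2=0
seg 0: a=-3, c=M0/2=0, d=(M1−M0)/(6·3)=-1/54, b=Δ0−h0·(2M0+M1)/6=1/2
seg 1: a=-2, c=M1/2=-1/6, d=(M2−M1)/(6·3)=1/54, b=Δ1−h1·(2M1+M2)/6=0
t_q=15/4 → seg 1, τ=3/4; S=-2+0·τ+-1/6·τ²+1/54·τ³=-267/128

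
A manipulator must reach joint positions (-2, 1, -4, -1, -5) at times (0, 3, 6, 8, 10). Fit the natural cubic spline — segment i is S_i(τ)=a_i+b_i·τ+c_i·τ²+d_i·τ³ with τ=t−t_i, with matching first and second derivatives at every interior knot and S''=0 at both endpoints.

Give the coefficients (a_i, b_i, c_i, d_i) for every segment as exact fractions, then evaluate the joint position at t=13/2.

Δ: Δ0=1, Δ1=-5/3, Δ2=3/2, Δ3=-2
row 1: diag=12, rhs=-16; c'=1/4, d'=-4/3
row 2: denom=10−3·1/4=37/4; d'=(19−3·-4/3)/(37/4)=92/37
row 3: denom=8−2·8/37=280/37; d'=(-21−2·92/37)/(280/37)=-961/280
back: M3=-961/280
back: M2=92/37−8/37·-961/280=113/35
back: M1=-4/3−1/4·113/35=-899/420
M: M0=0, M1=-899/420, M2=113/35, M3=-961/280, M4=0
seg 0: a=-2, c=M0/2=0, d=(M1−M0)/(6·3)=-899/7560, b=Δ0−h0·(2M0+M1)/6=1739/840
seg 1: a=1, c=M1/2=-899/840, d=(M2−M1)/(6·3)=451/1512, b=Δ1−h1·(2M1+M2)/6=-479/420
seg 2: a=-4, c=M2/2=113/70, d=(M3−M2)/(6·2)=-373/672, b=Δ2−h2·(2M2+M3)/6=59/120
seg 3: a=-1, c=M3/2=-961/560, d=(M4−M3)/(6·2)=961/3360, b=Δ3−h3·(2M3+M4)/6=121/420
t_q=13/2 → seg 2, τ=1/2; S=-4+59/120·τ+113/70·τ²+-373/672·τ³=-30643/8960

  seg 0: a=-2 b=1739/840 c=0 d=-899/7560
  seg 1: a=1 b=-479/420 c=-899/840 d=451/1512
  seg 2: a=-4 b=59/120 c=113/70 d=-373/672
  seg 3: a=-1 b=121/420 c=-961/560 d=961/3360
S(13/2) = -30643/8960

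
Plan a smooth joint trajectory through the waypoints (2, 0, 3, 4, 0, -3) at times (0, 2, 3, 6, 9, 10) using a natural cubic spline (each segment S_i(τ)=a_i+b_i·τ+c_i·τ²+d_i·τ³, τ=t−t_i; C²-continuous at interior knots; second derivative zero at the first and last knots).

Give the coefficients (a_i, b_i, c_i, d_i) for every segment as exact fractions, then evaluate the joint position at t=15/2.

Δ: Δ0=-1, Δ1=3, Δ2=1/3, Δ3=-4/3, Δ4=-3
row 1: diag=6, rhs=24; c'=1/6, d'=4
row 2: denom=8−1·1/6=47/6; d'=(-16−1·4)/(47/6)=-120/47
row 3: denom=12−3·18/47=510/47; d'=(-10−3·-120/47)/(510/47)=-11/51
row 4: denom=8−3·47/170=1219/170; d'=(-10−3·-11/51)/(1219/170)=-30/23
back: M4=-30/23
back: M3=-11/51−47/170·-30/23=10/69
back: M2=-120/47−18/47·10/69=-60/23
back: M1=4−1/6·-60/23=102/23
M: M0=0, M1=102/23, M2=-60/23, M3=10/69, M4=-30/23, M5=0
seg 0: a=2, c=M0/2=0, d=(M1−M0)/(6·2)=17/46, b=Δ0−h0·(2M0+M1)/6=-57/23
seg 1: a=0, c=M1/2=51/23, d=(M2−M1)/(6·1)=-27/23, b=Δ1−h1·(2M1+M2)/6=45/23
seg 2: a=3, c=M2/2=-30/23, d=(M3−M2)/(6·3)=95/621, b=Δ2−h2·(2M2+M3)/6=66/23
seg 3: a=4, c=M3/2=5/69, d=(M4−M3)/(6·3)=-50/621, b=Δ3−h3·(2M3+M4)/6=-19/23
seg 4: a=0, c=M4/2=-15/23, d=(M5−M4)/(6·1)=5/23, b=Δ4−h4·(2M4+M5)/6=-59/23
t_q=15/2 → seg 3, τ=3/2; S=4+-19/23·τ+5/69·τ²+-50/621·τ³=61/23

  seg 0: a=2 b=-57/23 c=0 d=17/46
  seg 1: a=0 b=45/23 c=51/23 d=-27/23
  seg 2: a=3 b=66/23 c=-30/23 d=95/621
  seg 3: a=4 b=-19/23 c=5/69 d=-50/621
  seg 4: a=0 b=-59/23 c=-15/23 d=5/23
S(15/2) = 61/23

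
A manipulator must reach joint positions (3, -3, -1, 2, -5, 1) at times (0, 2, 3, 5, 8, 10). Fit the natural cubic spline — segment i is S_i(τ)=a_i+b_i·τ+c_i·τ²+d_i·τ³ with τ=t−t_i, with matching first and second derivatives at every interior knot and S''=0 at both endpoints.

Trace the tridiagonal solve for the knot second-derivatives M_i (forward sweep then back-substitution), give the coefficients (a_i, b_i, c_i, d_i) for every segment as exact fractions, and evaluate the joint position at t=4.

  seg 0: a=3 b=-2174/465 c=0 d=779/1860
  seg 1: a=-3 b=163/465 c=779/310 d=-803/930
  seg 2: a=-1 b=2591/930 c=-12/155 d=-263/930
  seg 3: a=2 b=-853/930 c=-55/31 d=1211/2790
  seg 4: a=-5 b=73/465 c=661/310 d=-661/1860
S(4) = 221/155

Δ: Δ0=-3, Δ1=2, Δ2=3/2, Δ3=-7/3, Δ4=3
row 1: diag=6, rhs=30; c'=1/6, d'=5
row 2: denom=6−1·1/6=35/6; d'=(-3−1·5)/(35/6)=-48/35
row 3: denom=10−2·12/35=326/35; d'=(-23−2·-48/35)/(326/35)=-709/326
row 4: denom=10−3·105/326=2945/326; d'=(32−3·-709/326)/(2945/326)=661/155
back: M4=661/155
back: M3=-709/326−105/326·661/155=-110/31
back: M2=-48/35−12/35·-110/31=-24/155
back: M1=5−1/6·-24/155=779/155
M: M0=0, M1=779/155, M2=-24/155, M3=-110/31, M4=661/155, M5=0
seg 0: a=3, c=M0/2=0, d=(M1−M0)/(6·2)=779/1860, b=Δ0−h0·(2M0+M1)/6=-2174/465
seg 1: a=-3, c=M1/2=779/310, d=(M2−M1)/(6·1)=-803/930, b=Δ1−h1·(2M1+M2)/6=163/465
seg 2: a=-1, c=M2/2=-12/155, d=(M3−M2)/(6·2)=-263/930, b=Δ2−h2·(2M2+M3)/6=2591/930
seg 3: a=2, c=M3/2=-55/31, d=(M4−M3)/(6·3)=1211/2790, b=Δ3−h3·(2M3+M4)/6=-853/930
seg 4: a=-5, c=M4/2=661/310, d=(M5−M4)/(6·2)=-661/1860, b=Δ4−h4·(2M4+M5)/6=73/465
t_q=4 → seg 2, τ=1; S=-1+2591/930·τ+-12/155·τ²+-263/930·τ³=221/155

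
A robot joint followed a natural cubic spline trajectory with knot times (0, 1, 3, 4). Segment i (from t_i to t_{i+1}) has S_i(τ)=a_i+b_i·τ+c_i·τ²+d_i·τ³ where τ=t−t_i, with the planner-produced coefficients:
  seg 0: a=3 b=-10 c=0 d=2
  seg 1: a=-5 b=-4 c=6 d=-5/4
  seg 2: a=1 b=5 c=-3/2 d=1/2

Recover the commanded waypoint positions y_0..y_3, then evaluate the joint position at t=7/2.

y_0 = S_0(0) = a_0 = 3
y_1 = S_1(0) = a_1 = -5
y_2 = S_2(0) = a_2 = 1
y_3 = S_2(1) = 5
t_q=7/2 is in segment 2 (τ=1/2); S_2(τ)=51/16

y_0=3 y_1=-5 y_2=1 y_3=5
S(7/2) = 51/16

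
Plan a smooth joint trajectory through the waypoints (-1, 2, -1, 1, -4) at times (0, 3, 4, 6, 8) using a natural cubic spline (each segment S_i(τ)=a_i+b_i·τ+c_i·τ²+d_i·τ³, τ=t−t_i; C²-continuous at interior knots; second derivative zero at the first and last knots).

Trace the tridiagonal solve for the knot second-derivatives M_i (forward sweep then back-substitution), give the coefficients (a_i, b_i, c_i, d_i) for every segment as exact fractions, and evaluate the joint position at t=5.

  seg 0: a=-1 b=23/8 c=0 d=-5/24
  seg 1: a=2 b=-11/4 c=-15/8 d=13/8
  seg 2: a=-1 b=-13/8 c=3 d=-27/32
  seg 3: a=1 b=1/4 c=-33/16 d=11/32
S(5) = -15/32

Δ: Δ0=1, Δ1=-3, Δ2=1, Δ3=-5/2
row 1: diag=8, rhs=-24; c'=1/8, d'=-3
row 2: denom=6−1·1/8=47/8; d'=(24−1·-3)/(47/8)=216/47
row 3: denom=8−2·16/47=344/47; d'=(-21−2·216/47)/(344/47)=-33/8
back: M3=-33/8
back: M2=216/47−16/47·-33/8=6
back: M1=-3−1/8·6=-15/4
M: M0=0, M1=-15/4, M2=6, M3=-33/8, M4=0
seg 0: a=-1, c=M0/2=0, d=(M1−M0)/(6·3)=-5/24, b=Δ0−h0·(2M0+M1)/6=23/8
seg 1: a=2, c=M1/2=-15/8, d=(M2−M1)/(6·1)=13/8, b=Δ1−h1·(2M1+M2)/6=-11/4
seg 2: a=-1, c=M2/2=3, d=(M3−M2)/(6·2)=-27/32, b=Δ2−h2·(2M2+M3)/6=-13/8
seg 3: a=1, c=M3/2=-33/16, d=(M4−M3)/(6·2)=11/32, b=Δ3−h3·(2M3+M4)/6=1/4
t_q=5 → seg 2, τ=1; S=-1+-13/8·τ+3·τ²+-27/32·τ³=-15/32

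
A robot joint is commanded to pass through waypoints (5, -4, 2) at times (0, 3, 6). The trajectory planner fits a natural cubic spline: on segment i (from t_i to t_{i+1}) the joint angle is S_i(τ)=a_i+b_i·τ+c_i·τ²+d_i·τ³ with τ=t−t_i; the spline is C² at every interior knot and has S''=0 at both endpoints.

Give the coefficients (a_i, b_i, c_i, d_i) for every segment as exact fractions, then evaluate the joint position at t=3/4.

Δ: Δ0=-3, Δ1=2
row 1: diag=12, rhs=30; c'=1/4, d'=5/2
back: M1=5/2
M: M0=0, M1=5/2, M2=0
seg 0: a=5, c=M0/2=0, d=(M1−M0)/(6·3)=5/36, b=Δ0−h0·(2M0+M1)/6=-17/4
seg 1: a=-4, c=M1/2=5/4, d=(M2−M1)/(6·3)=-5/36, b=Δ1−h1·(2M1+M2)/6=-1/2
t_q=3/4 → seg 0, τ=3/4; S=5+-17/4·τ+0·τ²+5/36·τ³=479/256

  seg 0: a=5 b=-17/4 c=0 d=5/36
  seg 1: a=-4 b=-1/2 c=5/4 d=-5/36
S(3/4) = 479/256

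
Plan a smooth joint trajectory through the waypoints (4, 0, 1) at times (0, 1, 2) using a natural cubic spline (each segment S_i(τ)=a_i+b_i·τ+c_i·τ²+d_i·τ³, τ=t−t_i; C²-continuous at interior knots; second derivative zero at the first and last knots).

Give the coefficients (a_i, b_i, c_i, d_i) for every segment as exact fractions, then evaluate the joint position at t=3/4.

  seg 0: a=4 b=-21/4 c=0 d=5/4
  seg 1: a=0 b=-3/2 c=15/4 d=-5/4
S(3/4) = 151/256

Δ: Δ0=-4, Δ1=1
row 1: diag=4, rhs=30; c'=1/4, d'=15/2
back: M1=15/2
M: M0=0, M1=15/2, M2=0
seg 0: a=4, c=M0/2=0, d=(M1−M0)/(6·1)=5/4, b=Δ0−h0·(2M0+M1)/6=-21/4
seg 1: a=0, c=M1/2=15/4, d=(M2−M1)/(6·1)=-5/4, b=Δ1−h1·(2M1+M2)/6=-3/2
t_q=3/4 → seg 0, τ=3/4; S=4+-21/4·τ+0·τ²+5/4·τ³=151/256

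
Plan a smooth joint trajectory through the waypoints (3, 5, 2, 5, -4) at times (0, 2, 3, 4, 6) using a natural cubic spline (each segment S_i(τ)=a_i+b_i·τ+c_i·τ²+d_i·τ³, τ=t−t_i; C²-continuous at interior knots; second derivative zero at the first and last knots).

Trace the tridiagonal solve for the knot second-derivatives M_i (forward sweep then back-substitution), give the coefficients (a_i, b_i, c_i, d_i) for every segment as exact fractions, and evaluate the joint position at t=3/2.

  seg 0: a=3 b=403/132 c=0 d=-271/528
  seg 1: a=5 b=-205/66 c=-271/88 d=841/264
  seg 2: a=2 b=7/24 c=285/44 d=-995/264
  seg 3: a=5 b=64/33 c=-425/88 d=425/528
S(3/2) = 8233/1408

Δ: Δ0=1, Δ1=-3, Δ2=3, Δ3=-9/2
row 1: diag=6, rhs=-24; c'=1/6, d'=-4
row 2: denom=4−1·1/6=23/6; d'=(36−1·-4)/(23/6)=240/23
row 3: denom=6−1·6/23=132/23; d'=(-45−1·240/23)/(132/23)=-425/44
back: M3=-425/44
back: M2=240/23−6/23·-425/44=285/22
back: M1=-4−1/6·285/22=-271/44
M: M0=0, M1=-271/44, M2=285/22, M3=-425/44, M4=0
seg 0: a=3, c=M0/2=0, d=(M1−M0)/(6·2)=-271/528, b=Δ0−h0·(2M0+M1)/6=403/132
seg 1: a=5, c=M1/2=-271/88, d=(M2−M1)/(6·1)=841/264, b=Δ1−h1·(2M1+M2)/6=-205/66
seg 2: a=2, c=M2/2=285/44, d=(M3−M2)/(6·1)=-995/264, b=Δ2−h2·(2M2+M3)/6=7/24
seg 3: a=5, c=M3/2=-425/88, d=(M4−M3)/(6·2)=425/528, b=Δ3−h3·(2M3+M4)/6=64/33
t_q=3/2 → seg 0, τ=3/2; S=3+403/132·τ+0·τ²+-271/528·τ³=8233/1408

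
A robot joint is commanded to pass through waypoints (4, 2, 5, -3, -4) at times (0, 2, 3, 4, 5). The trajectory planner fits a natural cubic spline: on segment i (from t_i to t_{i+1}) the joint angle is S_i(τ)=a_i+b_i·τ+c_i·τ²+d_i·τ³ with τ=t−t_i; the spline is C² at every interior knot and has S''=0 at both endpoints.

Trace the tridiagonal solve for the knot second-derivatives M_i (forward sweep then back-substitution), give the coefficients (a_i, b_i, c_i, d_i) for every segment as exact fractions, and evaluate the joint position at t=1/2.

Δ: Δ0=-1, Δ1=3, Δ2=-8, Δ3=-1
row 1: diag=6, rhs=24; c'=1/6, d'=4
row 2: denom=4−1·1/6=23/6; d'=(-66−1·4)/(23/6)=-420/23
row 3: denom=4−1·6/23=86/23; d'=(42−1·-420/23)/(86/23)=693/43
back: M3=693/43
back: M2=-420/23−6/23·693/43=-966/43
back: M1=4−1/6·-966/43=333/43
M: M0=0, M1=333/43, M2=-966/43, M3=693/43, M4=0
seg 0: a=4, c=M0/2=0, d=(M1−M0)/(6·2)=111/172, b=Δ0−h0·(2M0+M1)/6=-154/43
seg 1: a=2, c=M1/2=333/86, d=(M2−M1)/(6·1)=-433/86, b=Δ1−h1·(2M1+M2)/6=179/43
seg 2: a=5, c=M2/2=-483/43, d=(M3−M2)/(6·1)=553/86, b=Δ2−h2·(2M2+M3)/6=-275/86
seg 3: a=-3, c=M3/2=693/86, d=(M4−M3)/(6·1)=-231/86, b=Δ3−h3·(2M3+M4)/6=-274/43
t_q=1/2 → seg 0, τ=1/2; S=4+-154/43·τ+0·τ²+111/172·τ³=3151/1376

  seg 0: a=4 b=-154/43 c=0 d=111/172
  seg 1: a=2 b=179/43 c=333/86 d=-433/86
  seg 2: a=5 b=-275/86 c=-483/43 d=553/86
  seg 3: a=-3 b=-274/43 c=693/86 d=-231/86
S(1/2) = 3151/1376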